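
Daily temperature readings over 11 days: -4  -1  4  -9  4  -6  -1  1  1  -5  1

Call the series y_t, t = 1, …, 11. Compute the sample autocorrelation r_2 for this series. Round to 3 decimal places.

0.207

Mean ȳ = (-4 − 1 + 4 − 9 + 4 − 6 − 1 + 1 + 1 − 5 + 1)/11 = -1.3636
Numerator Σ_{t=1}^{9}(y_t−ȳ)(y_{t+2}−ȳ) = 36.0992
Denominator Σ(y_t−ȳ)² = 174.5455
r_2 = 36.0992 / 174.5455 = 0.207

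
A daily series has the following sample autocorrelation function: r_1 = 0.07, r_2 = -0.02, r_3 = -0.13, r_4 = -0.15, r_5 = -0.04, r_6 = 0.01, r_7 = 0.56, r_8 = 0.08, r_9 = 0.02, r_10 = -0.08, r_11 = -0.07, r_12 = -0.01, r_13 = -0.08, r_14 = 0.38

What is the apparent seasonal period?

7

The largest autocorrelation is r_7 = 0.56, with a weaker echo at lag 14 (0.38); the remaining lags stay at or below 0.08.
The dominant spike at lag 7 indicates a seasonal period of 7.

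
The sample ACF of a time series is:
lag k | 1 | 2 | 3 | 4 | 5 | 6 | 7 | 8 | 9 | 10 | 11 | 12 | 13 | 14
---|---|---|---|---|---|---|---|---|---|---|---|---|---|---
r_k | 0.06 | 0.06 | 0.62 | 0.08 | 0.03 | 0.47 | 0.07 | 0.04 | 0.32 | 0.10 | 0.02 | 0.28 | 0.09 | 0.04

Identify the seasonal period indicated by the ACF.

The largest autocorrelation is r_3 = 0.62, with weaker echoes at lags 6 (0.47), 9 (0.32) and 12 (0.28); the remaining lags stay at or below 0.10.
The dominant spike at lag 3 indicates a seasonal period of 3.

3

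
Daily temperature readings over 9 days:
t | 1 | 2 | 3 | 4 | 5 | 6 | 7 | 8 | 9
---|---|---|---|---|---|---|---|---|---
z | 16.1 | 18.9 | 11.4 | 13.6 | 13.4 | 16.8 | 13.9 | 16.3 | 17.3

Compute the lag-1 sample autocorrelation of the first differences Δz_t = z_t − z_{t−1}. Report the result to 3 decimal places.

-0.551

First differences Δz: 2.8, -7.5, 2.2, -0.2, 3.4, -2.9, 2.4, 1.0
Mean of differences = 0.1500
Numerator Σ(Δz_t−Δz̄)(Δz_{t+1}−Δz̄) = -52.6725
Denominator Σ(Δz_t−Δz̄)² = 95.5200
r_1(Δz) = -52.6725 / 95.5200 = -0.551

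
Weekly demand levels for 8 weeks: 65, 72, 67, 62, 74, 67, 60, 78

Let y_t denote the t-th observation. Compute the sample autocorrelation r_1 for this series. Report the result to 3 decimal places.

Mean ȳ = (65 + 72 + 67 + 62 + 74 + 67 + 60 + 78)/8 = 68.1250
Σ(y_t−ȳ)(y_{t+1}−ȳ) = (-12.1094) + (-4.3594) + (6.8906) + (-35.9844) + (-6.6094) + (9.1406) + (-80.2344) = -123.2656
Denominator Σ(y_t−ȳ)² = 262.8750
r_1 = -123.2656 / 262.8750 = -0.469

-0.469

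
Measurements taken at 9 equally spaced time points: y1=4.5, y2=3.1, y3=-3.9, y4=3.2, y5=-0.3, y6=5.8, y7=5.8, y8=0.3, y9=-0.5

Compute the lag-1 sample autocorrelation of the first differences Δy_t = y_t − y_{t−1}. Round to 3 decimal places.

First differences Δy: -1.4, -7.0, 7.1, -3.5, 6.1, 0.0, -5.5, -0.8
Mean of differences = -0.6250
Numerator Σ(Δy_t−Δȳ)(Δy_{t+1}−Δȳ) = -83.8406
Denominator Σ(Δy_t−Δȳ)² = 178.5950
r_1(Δy) = -83.8406 / 178.5950 = -0.469

-0.469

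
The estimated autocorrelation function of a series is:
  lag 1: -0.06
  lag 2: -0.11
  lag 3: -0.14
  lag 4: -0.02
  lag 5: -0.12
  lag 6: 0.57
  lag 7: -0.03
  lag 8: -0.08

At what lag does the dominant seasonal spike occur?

The largest autocorrelation is r_6 = 0.57; the remaining lags stay at or below -0.02.
The dominant spike at lag 6 indicates a seasonal period of 6.

6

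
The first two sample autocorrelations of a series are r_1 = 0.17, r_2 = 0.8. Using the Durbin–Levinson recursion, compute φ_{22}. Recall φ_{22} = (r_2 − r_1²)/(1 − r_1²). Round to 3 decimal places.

0.794

φ_{22} = (r_2 − r_1²) / (1 − r_1²)
r_1² = (0.17)² = 0.0289
Numerator = 0.8 − 0.0289 = 0.7711; denominator = 1 − 0.0289 = 0.9711
φ_{22} = 0.7711 / 0.9711 = 0.794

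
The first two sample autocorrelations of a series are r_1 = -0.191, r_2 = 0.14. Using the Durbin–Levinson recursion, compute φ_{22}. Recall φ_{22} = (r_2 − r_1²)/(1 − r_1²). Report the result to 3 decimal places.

0.107

φ_{22} = (r_2 − r_1²) / (1 − r_1²)
r_1² = (-0.191)² = 0.036481
Numerator = 0.14 − 0.0365 = 0.1035; denominator = 1 − 0.0365 = 0.9635
φ_{22} = 0.1035 / 0.9635 = 0.107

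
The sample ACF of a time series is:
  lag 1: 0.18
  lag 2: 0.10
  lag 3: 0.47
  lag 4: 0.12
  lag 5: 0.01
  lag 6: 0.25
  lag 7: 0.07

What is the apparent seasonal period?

3

The largest autocorrelation is r_3 = 0.47, with a weaker echo at lag 6 (0.25); the remaining lags stay at or below 0.18.
The dominant spike at lag 3 indicates a seasonal period of 3.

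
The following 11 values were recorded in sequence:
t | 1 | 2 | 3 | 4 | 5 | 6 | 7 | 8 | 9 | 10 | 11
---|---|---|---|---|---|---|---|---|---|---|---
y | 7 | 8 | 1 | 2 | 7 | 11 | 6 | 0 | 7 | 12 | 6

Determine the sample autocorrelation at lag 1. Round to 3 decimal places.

0.090

Mean ȳ = (7 + 8 + 1 + 2 + 7 + 11 + 6 + 0 + 7 + 12 + 6)/11 = 6.0909
Numerator Σ_{t=1}^{10}(y_t−ȳ)(y_{t+1}−ȳ) = 12.9917
Denominator Σ(y_t−ȳ)² = 144.9091
r_1 = 12.9917 / 144.9091 = 0.090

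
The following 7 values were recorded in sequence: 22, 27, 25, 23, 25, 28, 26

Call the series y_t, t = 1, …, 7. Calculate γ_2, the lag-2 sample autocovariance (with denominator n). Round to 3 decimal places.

-1.394

Mean ȳ = (22 + 27 + 25 + 23 + 25 + 28 + 26)/7 = 25.1429
Deviations: -3.1429, 1.8571, -0.1429, -2.1429, -0.1429, 2.8571, 0.8571
Σ_{t=1}^{5}(y_t−ȳ)(y_{t+2}−ȳ) = -9.7551
γ_2 = -9.7551 / 7 = -1.394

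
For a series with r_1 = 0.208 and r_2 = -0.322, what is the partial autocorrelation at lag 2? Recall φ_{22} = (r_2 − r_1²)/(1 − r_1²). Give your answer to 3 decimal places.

-0.382

φ_{22} = (r_2 − r_1²) / (1 − r_1²)
r_1² = (0.208)² = 0.043264
Numerator = -0.322 − 0.0433 = -0.3653; denominator = 1 − 0.0433 = 0.9567
φ_{22} = -0.3653 / 0.9567 = -0.382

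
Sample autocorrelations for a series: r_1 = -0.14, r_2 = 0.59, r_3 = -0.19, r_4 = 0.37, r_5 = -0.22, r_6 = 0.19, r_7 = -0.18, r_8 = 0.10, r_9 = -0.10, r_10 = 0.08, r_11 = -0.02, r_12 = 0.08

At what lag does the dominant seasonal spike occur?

2

The largest autocorrelation is r_2 = 0.59, with weaker echoes at lags 4 (0.37) and 6 (0.19); the remaining lags stay at or below 0.10.
The dominant spike at lag 2 indicates a seasonal period of 2.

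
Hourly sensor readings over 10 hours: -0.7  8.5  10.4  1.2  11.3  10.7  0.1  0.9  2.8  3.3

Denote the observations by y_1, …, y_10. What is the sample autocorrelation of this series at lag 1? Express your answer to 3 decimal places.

Mean ȳ = (-0.7 + 8.5 + 10.4 + 1.2 + 11.3 + 10.7 + 0.1 + 0.9 + 2.8 + 3.3)/10 = 4.8500
Numerator Σ_{t=1}^{9}(y_t−ȳ)(y_{t+1}−ȳ) = -3.8175
Denominator Σ(y_t−ȳ)² = 208.8450
r_1 = -3.8175 / 208.8450 = -0.018

-0.018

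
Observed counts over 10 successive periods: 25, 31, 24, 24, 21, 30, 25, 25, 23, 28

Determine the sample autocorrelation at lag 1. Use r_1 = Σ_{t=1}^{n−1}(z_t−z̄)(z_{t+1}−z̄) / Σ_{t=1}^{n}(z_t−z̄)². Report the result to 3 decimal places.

-0.330

Mean z̄ = (25 + 31 + 24 + 24 + 21 + 30 + 25 + 25 + 23 + 28)/10 = 25.6000
Numerator Σ_{t=1}^{9}(z_t−z̄)(z_{t+1}−z̄) = -29.1600
Denominator Σ(z_t−z̄)² = 88.4000
r_1 = -29.1600 / 88.4000 = -0.330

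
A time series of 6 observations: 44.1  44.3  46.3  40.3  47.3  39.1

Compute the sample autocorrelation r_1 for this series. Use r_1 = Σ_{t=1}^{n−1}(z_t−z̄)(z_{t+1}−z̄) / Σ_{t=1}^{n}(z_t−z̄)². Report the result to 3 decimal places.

-0.670

Mean z̄ = (44.1 + 44.3 + 46.3 + 40.3 + 47.3 + 39.1)/6 = 43.5667
Deviations from mean: 0.5333, 0.7333, 2.7333, -3.2667, 3.7333, -4.4667
Numerator Σ_{t=1}^{5}(z_t−z̄)(z_{t+1}−z̄) = -35.4044
Denominator Σ(z_t−z̄)² = 52.8533
r_1 = -35.4044 / 52.8533 = -0.670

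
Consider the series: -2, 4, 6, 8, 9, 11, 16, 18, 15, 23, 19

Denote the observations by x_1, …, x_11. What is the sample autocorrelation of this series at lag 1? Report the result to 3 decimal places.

0.631

Mean x̄ = (-2 + 4 + 6 + 8 + 9 + 11 + 16 + 18 + 15 + 23 + 19)/11 = 11.5455
Numerator Σ_{t=1}^{10}(x_t−x̄)(x_{t+1}−x̄) = 347.7025
Denominator Σ(x_t−x̄)² = 550.7273
r_1 = 347.7025 / 550.7273 = 0.631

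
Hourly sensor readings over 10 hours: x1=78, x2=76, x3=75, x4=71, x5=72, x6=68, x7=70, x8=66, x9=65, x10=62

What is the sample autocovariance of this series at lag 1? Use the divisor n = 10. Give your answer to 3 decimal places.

Mean x̄ = (78 + 76 + 75 + 71 + 72 + 68 + 70 + 66 + 65 + 62)/10 = 70.3000
Σ_{t=1}^{9}(x_t−x̄)(x_{t+1}−x̄) = 140.0100
γ_1 = 140.0100 / 10 = 14.001

14.001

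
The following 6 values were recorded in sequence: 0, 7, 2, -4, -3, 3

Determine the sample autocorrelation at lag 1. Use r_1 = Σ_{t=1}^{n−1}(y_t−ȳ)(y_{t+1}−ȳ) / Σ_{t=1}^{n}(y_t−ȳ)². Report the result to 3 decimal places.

0.080

Mean ȳ = (0 + 7 + 2 − 4 − 3 + 3)/6 = 0.8333
Deviations from mean: -0.8333, 6.1667, 1.1667, -4.8333, -3.8333, 2.1667
Σ(y_t−ȳ)(y_{t+1}−ȳ) = (-5.1389) + (7.1944) + (-5.6389) + (18.5278) + (-8.3056) = 6.6389
Denominator Σ(y_t−ȳ)² = 82.8333
r_1 = 6.6389 / 82.8333 = 0.080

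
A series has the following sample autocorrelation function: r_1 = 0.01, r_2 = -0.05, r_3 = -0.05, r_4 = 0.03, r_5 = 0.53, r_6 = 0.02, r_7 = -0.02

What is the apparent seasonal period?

5

The largest autocorrelation is r_5 = 0.53; the remaining lags stay at or below 0.03.
The dominant spike at lag 5 indicates a seasonal period of 5.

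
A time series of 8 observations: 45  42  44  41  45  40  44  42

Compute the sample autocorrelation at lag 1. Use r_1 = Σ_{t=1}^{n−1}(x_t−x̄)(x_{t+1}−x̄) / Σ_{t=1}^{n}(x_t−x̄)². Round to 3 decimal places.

Mean x̄ = (45 + 42 + 44 + 41 + 45 + 40 + 44 + 42)/8 = 42.8750
Deviations from mean: 2.1250, -0.8750, 1.1250, -1.8750, 2.1250, -2.8750, 1.1250, -0.8750
Σ(x_t−x̄)(x_{t+1}−x̄) = (-1.8594) + (-0.9844) + (-2.1094) + (-3.9844) + (-6.1094) + (-3.2344) + (-0.9844) = -19.2656
Denominator Σ(x_t−x̄)² = 24.8750
r_1 = -19.2656 / 24.8750 = -0.774

-0.774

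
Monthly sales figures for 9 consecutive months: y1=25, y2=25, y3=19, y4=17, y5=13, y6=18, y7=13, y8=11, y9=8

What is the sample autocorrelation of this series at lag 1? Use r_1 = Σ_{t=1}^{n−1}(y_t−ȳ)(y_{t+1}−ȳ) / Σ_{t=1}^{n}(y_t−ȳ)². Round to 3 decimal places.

0.530

Mean ȳ = (25 + 25 + 19 + 17 + 13 + 18 + 13 + 11 + 8)/9 = 16.5556
Numerator Σ_{t=1}^{8}(y_t−ȳ)(y_{t+1}−ȳ) = 148.4691
Denominator Σ(y_t−ȳ)² = 280.2222
r_1 = 148.4691 / 280.2222 = 0.530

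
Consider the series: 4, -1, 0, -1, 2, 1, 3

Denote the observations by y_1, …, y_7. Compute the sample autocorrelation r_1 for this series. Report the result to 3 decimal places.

-0.151

Mean ȳ = (4 − 1 + 0 − 1 + 2 + 1 + 3)/7 = 1.1429
Σ(y_t−ȳ)(y_{t+1}−ȳ) = (-6.1224) + (2.4490) + (2.4490) + (-1.8367) + (-0.1224) + (-0.2653) = -3.4490
Denominator Σ(y_t−ȳ)² = 22.8571
r_1 = -3.4490 / 22.8571 = -0.151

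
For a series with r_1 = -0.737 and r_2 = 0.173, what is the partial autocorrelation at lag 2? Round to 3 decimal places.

-0.810

φ_{22} = (r_2 − r_1²) / (1 − r_1²)
r_1² = (-0.737)² = 0.543169
Numerator = 0.173 − 0.5432 = -0.3702; denominator = 1 − 0.5432 = 0.4568
φ_{22} = -0.3702 / 0.4568 = -0.810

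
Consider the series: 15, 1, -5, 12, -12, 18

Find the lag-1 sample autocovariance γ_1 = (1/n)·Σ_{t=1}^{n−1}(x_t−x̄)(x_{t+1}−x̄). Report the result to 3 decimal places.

Mean x̄ = (15 + 1 − 5 + 12 − 12 + 18)/6 = 4.8333
Σ_{t=1}^{5}(x_t−x̄)(x_{t+1}−x̄) = -414.0278
γ_1 = -414.0278 / 6 = -69.005

-69.005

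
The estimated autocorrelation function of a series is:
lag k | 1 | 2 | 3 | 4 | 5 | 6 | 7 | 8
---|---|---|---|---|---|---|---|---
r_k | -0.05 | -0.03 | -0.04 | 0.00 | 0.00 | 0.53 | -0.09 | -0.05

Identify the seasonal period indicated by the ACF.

The largest autocorrelation is r_6 = 0.53; the remaining lags stay at or below 0.00.
The dominant spike at lag 6 indicates a seasonal period of 6.

6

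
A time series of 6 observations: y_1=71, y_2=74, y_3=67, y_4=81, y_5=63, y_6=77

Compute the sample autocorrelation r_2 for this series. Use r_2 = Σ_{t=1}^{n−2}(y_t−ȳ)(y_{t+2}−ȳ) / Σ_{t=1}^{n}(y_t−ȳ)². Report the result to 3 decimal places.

Mean ȳ = (71 + 74 + 67 + 81 + 63 + 77)/6 = 72.1667
Numerator Σ_{t=1}^{4}(y_t−ȳ)(y_{t+2}−ȳ) = 112.2778
Denominator Σ(y_t−ȳ)² = 216.8333
r_2 = 112.2778 / 216.8333 = 0.518

0.518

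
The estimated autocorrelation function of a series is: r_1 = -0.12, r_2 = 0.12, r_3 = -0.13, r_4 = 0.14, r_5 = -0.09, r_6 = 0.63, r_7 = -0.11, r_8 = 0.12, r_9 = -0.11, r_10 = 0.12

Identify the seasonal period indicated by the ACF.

6

The largest autocorrelation is r_6 = 0.63; the remaining lags stay at or below 0.14.
The dominant spike at lag 6 indicates a seasonal period of 6.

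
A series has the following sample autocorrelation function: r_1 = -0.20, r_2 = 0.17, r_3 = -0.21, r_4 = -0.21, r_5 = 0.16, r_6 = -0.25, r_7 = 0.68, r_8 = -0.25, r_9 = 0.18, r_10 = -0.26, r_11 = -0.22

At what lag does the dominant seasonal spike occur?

7

The largest autocorrelation is r_7 = 0.68; the remaining lags stay at or below 0.18.
The dominant spike at lag 7 indicates a seasonal period of 7.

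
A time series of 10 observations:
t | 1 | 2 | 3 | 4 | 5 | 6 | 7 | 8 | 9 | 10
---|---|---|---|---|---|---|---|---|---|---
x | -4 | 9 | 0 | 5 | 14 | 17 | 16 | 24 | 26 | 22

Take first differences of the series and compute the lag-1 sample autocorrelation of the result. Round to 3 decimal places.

First differences Δx: 13, -9, 5, 9, 3, -1, 8, 2, -4
Mean of differences = 2.8889
Numerator Σ(Δx_t−Δx̄)(Δx_{t+1}−Δx̄) = -150.4568
Denominator Σ(Δx_t−Δx̄)² = 374.8889
r_1(Δx) = -150.4568 / 374.8889 = -0.401

-0.401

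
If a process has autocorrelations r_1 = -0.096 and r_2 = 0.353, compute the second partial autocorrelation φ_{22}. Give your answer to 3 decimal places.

φ_{22} = (r_2 − r_1²) / (1 − r_1²)
r_1² = (-0.096)² = 0.009216
Numerator = 0.353 − 0.0092 = 0.3438; denominator = 1 − 0.0092 = 0.9908
φ_{22} = 0.3438 / 0.9908 = 0.347

0.347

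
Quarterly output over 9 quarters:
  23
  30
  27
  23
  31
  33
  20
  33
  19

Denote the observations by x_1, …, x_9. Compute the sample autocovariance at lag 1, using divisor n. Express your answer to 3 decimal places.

-14.738

Mean x̄ = (23 + 30 + 27 + 23 + 31 + 33 + 20 + 33 + 19)/9 = 26.5556
Σ_{t=1}^{8}(x_t−x̄)(x_{t+1}−x̄) = -132.6420
γ_1 = -132.6420 / 9 = -14.738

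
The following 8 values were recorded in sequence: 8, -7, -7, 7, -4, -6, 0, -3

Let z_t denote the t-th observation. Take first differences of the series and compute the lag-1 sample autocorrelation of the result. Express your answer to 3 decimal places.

First differences Δz: -15, 0, 14, -11, -2, 6, -3
Mean of differences = -1.5714
Numerator Σ(Δz_t−Δz̄)(Δz_{t+1}−Δz̄) = -153.4694
Denominator Σ(Δz_t−Δz̄)² = 573.7143
r_1(Δz) = -153.4694 / 573.7143 = -0.268

-0.268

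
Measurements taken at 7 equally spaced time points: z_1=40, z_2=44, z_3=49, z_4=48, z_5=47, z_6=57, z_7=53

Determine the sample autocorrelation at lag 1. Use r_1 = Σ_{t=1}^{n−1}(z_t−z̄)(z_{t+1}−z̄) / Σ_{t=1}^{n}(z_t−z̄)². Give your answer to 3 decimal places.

Mean z̄ = (40 + 44 + 49 + 48 + 47 + 57 + 53)/7 = 48.2857
Deviations from mean: -8.2857, -4.2857, 0.7143, -0.2857, -1.2857, 8.7143, 4.7143
Numerator Σ_{t=1}^{6}(z_t−z̄)(z_{t+1}−z̄) = 62.4898
Denominator Σ(z_t−z̄)² = 187.4286
r_1 = 62.4898 / 187.4286 = 0.333

0.333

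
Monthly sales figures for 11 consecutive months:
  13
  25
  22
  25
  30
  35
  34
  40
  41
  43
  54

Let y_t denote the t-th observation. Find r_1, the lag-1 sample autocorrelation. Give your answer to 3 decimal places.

0.538

Mean ȳ = (13 + 25 + 22 + 25 + 30 + 35 + 34 + 40 + 41 + 43 + 54)/11 = 32.9091
Numerator Σ_{t=1}^{10}(y_t−ȳ)(y_{t+1}−ȳ) = 708.8099
Denominator Σ(y_t−ȳ)² = 1316.9091
r_1 = 708.8099 / 1316.9091 = 0.538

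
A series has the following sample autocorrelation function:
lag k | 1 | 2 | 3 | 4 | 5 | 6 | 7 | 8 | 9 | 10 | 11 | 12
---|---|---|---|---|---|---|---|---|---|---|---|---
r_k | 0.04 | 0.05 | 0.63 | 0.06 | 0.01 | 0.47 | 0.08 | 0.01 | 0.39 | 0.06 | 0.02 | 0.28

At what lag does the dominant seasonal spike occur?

3

The largest autocorrelation is r_3 = 0.63, with weaker echoes at lags 6 (0.47), 9 (0.39) and 12 (0.28); the remaining lags stay at or below 0.08.
The dominant spike at lag 3 indicates a seasonal period of 3.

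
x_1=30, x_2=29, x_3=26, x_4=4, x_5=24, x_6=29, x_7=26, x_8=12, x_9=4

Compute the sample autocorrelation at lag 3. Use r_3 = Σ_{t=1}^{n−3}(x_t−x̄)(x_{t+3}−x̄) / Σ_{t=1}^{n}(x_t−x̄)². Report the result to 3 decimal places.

Mean x̄ = (30 + 29 + 26 + 4 + 24 + 29 + 26 + 12 + 4)/9 = 20.4444
Numerator Σ_{t=1}^{6}(x_t−x̄)(x_{t+3}−x̄) = -341.2593
Denominator Σ(x_t−x̄)² = 924.2222
r_3 = -341.2593 / 924.2222 = -0.369

-0.369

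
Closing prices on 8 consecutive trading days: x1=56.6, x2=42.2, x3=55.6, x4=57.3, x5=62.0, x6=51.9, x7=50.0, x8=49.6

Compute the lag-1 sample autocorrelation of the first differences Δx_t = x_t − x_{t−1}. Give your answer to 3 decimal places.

-0.358

First differences Δx: -14.4, 13.4, 1.7, 4.7, -10.1, -1.9, -0.4
Mean of differences = -1.0000
Numerator Σ(Δx_t−Δx̄)(Δx_{t+1}−Δx̄) = -182.9100
Denominator Σ(Δx_t−Δx̄)² = 510.6800
r_1(Δx) = -182.9100 / 510.6800 = -0.358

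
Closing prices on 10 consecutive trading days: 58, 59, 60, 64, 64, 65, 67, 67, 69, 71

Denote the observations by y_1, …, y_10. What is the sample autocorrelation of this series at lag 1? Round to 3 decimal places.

Mean ȳ = (58 + 59 + 60 + 64 + 64 + 65 + 67 + 67 + 69 + 71)/10 = 64.4000
Numerator Σ_{t=1}^{9}(y_t−ȳ)(y_{t+1}−ȳ) = 110.6400
Denominator Σ(y_t−ȳ)² = 168.4000
r_1 = 110.6400 / 168.4000 = 0.657

0.657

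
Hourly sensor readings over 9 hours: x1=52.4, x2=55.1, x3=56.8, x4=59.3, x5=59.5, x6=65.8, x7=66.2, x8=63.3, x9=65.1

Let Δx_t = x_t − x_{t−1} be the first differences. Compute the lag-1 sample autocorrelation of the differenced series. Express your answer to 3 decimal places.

First differences Δx: 2.7, 1.7, 2.5, 0.2, 6.3, 0.4, -2.9, 1.8
Mean of differences = 1.5875
Numerator Σ(Δx_t−Δx̄)(Δx_{t+1}−Δx̄) = -8.7977
Denominator Σ(Δx_t−Δx̄)² = 47.8088
r_1(Δx) = -8.7977 / 47.8088 = -0.184

-0.184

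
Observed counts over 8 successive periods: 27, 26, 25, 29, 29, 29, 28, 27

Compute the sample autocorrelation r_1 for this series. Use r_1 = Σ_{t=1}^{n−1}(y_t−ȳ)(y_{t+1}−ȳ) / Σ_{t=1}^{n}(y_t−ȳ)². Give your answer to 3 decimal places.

Mean ȳ = (27 + 26 + 25 + 29 + 29 + 29 + 28 + 27)/8 = 27.5000
Deviations from mean: -0.5000, -1.5000, -2.5000, 1.5000, 1.5000, 1.5000, 0.5000, -0.5000
Σ(y_t−ȳ)(y_{t+1}−ȳ) = (0.7500) + (3.7500) + (-3.7500) + (2.2500) + (2.2500) + (0.7500) + (-0.2500) = 5.7500
Denominator Σ(y_t−ȳ)² = 16.0000
r_1 = 5.7500 / 16.0000 = 0.359

0.359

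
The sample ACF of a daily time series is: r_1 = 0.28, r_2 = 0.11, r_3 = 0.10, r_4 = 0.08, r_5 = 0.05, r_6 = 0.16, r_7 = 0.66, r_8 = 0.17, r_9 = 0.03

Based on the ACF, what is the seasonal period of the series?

7

The largest autocorrelation is r_7 = 0.66; the remaining lags stay at or below 0.28. The elevated value at lag 1 (0.28), dropping to 0.11 at lag 2, reflects decaying short-term dependence rather than seasonality.
The dominant spike at lag 7 indicates a seasonal period of 7.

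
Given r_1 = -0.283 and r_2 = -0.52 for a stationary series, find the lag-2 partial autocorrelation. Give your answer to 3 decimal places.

φ_{22} = (r_2 − r_1²) / (1 − r_1²)
r_1² = (-0.283)² = 0.080089
Numerator = -0.52 − 0.0801 = -0.6001; denominator = 1 − 0.0801 = 0.9199
φ_{22} = -0.6001 / 0.9199 = -0.652

-0.652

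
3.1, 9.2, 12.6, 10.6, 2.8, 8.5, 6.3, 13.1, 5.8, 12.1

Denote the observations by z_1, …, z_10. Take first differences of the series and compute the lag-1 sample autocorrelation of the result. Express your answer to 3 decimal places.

First differences Δz: 6.1, 3.4, -2.0, -7.8, 5.7, -2.2, 6.8, -7.3, 6.3
Mean of differences = 1.0000
Numerator Σ(Δz_t−Δz̄)(Δz_{t+1}−Δz̄) = -135.6500
Denominator Σ(Δz_t−Δz̄)² = 281.1600
r_1(Δz) = -135.6500 / 281.1600 = -0.482

-0.482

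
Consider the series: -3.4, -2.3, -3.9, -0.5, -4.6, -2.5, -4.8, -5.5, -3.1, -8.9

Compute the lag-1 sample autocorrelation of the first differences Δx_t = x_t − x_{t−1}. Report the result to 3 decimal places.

-0.631

First differences Δx: 1.1, -1.6, 3.4, -4.1, 2.1, -2.3, -0.7, 2.4, -5.8
Mean of differences = -0.6111
Numerator Σ(Δx_t−Δx̄)(Δx_{t+1}−Δx̄) = -49.4323
Denominator Σ(Δx_t−Δx̄)² = 78.3689
r_1(Δx) = -49.4323 / 78.3689 = -0.631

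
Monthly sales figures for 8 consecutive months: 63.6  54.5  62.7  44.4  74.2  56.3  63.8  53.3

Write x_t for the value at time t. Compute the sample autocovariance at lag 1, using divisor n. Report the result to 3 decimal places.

Mean x̄ = (63.6 + 54.5 + 62.7 + 44.4 + 74.2 + 56.3 + 63.8 + 53.3)/8 = 59.1000
Σ_{t=1}^{7}(x_t−x̄)(x_{t+1}−x̄) = -394.8500
γ_1 = -394.8500 / 8 = -49.356

-49.356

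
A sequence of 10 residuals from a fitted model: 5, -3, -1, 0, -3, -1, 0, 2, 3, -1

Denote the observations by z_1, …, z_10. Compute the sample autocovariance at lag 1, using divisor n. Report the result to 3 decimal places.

-0.571

Mean z̄ = (5 − 3 − 1 + 0 − 3 − 1 + 0 + 2 + 3 − 1)/10 = 0.1000
Σ_{t=1}^{9}(z_t−z̄)(z_{t+1}−z̄) = -5.7100
γ_1 = -5.7100 / 10 = -0.571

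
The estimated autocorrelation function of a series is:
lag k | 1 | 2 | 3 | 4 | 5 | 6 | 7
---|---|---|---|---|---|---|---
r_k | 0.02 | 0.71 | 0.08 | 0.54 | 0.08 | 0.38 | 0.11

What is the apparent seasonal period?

2

The largest autocorrelation is r_2 = 0.71, with weaker echoes at lags 4 (0.54) and 6 (0.38); the remaining lags stay at or below 0.11.
The dominant spike at lag 2 indicates a seasonal period of 2.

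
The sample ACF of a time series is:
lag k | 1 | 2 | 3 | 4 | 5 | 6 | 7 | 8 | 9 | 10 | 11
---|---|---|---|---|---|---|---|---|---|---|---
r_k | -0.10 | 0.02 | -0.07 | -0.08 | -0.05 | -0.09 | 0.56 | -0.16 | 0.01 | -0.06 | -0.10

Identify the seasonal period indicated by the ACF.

7

The largest autocorrelation is r_7 = 0.56; the remaining lags stay at or below 0.02.
The dominant spike at lag 7 indicates a seasonal period of 7.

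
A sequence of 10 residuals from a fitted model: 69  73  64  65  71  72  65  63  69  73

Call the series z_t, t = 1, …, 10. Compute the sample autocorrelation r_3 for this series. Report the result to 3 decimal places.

-0.163

Mean z̄ = (69 + 73 + 64 + 65 + 71 + 72 + 65 + 63 + 69 + 73)/10 = 68.4000
Σ(z_t−z̄)(z_{t+3}−z̄) = (-2.0400) + (11.9600) + (-15.8400) + (11.5600) + (-14.0400) + (2.1600) + (-15.6400) = -21.8800
Denominator Σ(z_t−z̄)² = 134.4000
r_3 = -21.8800 / 134.4000 = -0.163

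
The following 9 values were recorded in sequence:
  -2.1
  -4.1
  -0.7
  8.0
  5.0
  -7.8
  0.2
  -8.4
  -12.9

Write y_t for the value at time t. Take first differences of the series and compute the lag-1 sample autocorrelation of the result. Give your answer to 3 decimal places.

-0.258

First differences Δy: -2.0, 3.4, 8.7, -3.0, -12.8, 8.0, -8.6, -4.5
Mean of differences = -1.3500
Numerator Σ(Δy_t−Δȳ)(Δy_{t+1}−Δȳ) = -105.0475
Denominator Σ(Δy_t−Δȳ)² = 407.7200
r_1(Δy) = -105.0475 / 407.7200 = -0.258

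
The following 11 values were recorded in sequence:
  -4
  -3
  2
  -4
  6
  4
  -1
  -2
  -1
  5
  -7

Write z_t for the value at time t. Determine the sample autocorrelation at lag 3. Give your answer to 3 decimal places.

Mean z̄ = (-4 − 3 + 2 − 4 + 6 + 4 − 1 − 2 − 1 + 5 − 7)/11 = -0.4545
Numerator Σ_{t=1}^{8}(z_t−z̄)(z_{t+3}−z̄) = 3.7438
Denominator Σ(z_t−z̄)² = 174.7273
r_3 = 3.7438 / 174.7273 = 0.021

0.021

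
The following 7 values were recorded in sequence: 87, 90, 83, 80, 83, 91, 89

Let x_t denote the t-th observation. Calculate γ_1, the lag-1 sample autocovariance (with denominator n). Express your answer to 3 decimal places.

4.058

Mean x̄ = (87 + 90 + 83 + 80 + 83 + 91 + 89)/7 = 86.1429
Σ_{t=1}^{6}(x_t−x̄)(x_{t+1}−x̄) = 28.4082
γ_1 = 28.4082 / 7 = 4.058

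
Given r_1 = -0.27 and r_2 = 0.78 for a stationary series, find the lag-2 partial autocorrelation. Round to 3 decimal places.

φ_{22} = (r_2 − r_1²) / (1 − r_1²)
r_1² = (-0.27)² = 0.0729
Numerator = 0.78 − 0.0729 = 0.7071; denominator = 1 − 0.0729 = 0.9271
φ_{22} = 0.7071 / 0.9271 = 0.763

0.763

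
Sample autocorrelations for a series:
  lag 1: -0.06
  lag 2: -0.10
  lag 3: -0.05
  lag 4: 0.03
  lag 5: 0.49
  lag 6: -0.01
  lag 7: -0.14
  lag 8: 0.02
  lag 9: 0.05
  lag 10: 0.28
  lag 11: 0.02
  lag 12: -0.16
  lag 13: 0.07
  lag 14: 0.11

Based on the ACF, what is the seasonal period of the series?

The largest autocorrelation is r_5 = 0.49, with a weaker echo at lag 10 (0.28); the remaining lags stay at or below 0.11.
The dominant spike at lag 5 indicates a seasonal period of 5.

5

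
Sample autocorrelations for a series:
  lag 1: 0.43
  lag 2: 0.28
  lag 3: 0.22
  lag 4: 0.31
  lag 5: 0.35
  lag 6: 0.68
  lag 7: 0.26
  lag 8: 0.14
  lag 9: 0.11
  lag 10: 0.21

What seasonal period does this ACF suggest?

The largest autocorrelation is r_6 = 0.68; the remaining lags stay at or below 0.43. The elevated value at lag 1 (0.43), dropping to 0.28 at lag 2, reflects decaying short-term dependence rather than seasonality.
The dominant spike at lag 6 indicates a seasonal period of 6.

6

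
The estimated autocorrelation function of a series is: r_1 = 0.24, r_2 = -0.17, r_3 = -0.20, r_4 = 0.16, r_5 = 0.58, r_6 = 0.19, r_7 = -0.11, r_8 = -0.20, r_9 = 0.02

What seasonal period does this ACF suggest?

5

The largest autocorrelation is r_5 = 0.58; the remaining lags stay at or below 0.24.
The dominant spike at lag 5 indicates a seasonal period of 5.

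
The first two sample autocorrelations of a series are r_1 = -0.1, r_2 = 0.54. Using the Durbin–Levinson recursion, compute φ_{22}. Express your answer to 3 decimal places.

φ_{22} = (r_2 − r_1²) / (1 − r_1²)
r_1² = (-0.1)² = 0.01
Numerator = 0.54 − 0.0100 = 0.5300; denominator = 1 − 0.0100 = 0.9900
φ_{22} = 0.5300 / 0.9900 = 0.535

0.535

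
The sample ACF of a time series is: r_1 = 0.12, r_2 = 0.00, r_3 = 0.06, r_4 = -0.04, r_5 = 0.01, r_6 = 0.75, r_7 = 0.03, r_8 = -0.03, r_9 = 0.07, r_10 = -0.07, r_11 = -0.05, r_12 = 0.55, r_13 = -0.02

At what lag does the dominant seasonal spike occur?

6

The largest autocorrelation is r_6 = 0.75, with a weaker echo at lag 12 (0.55); the remaining lags stay at or below 0.12.
The dominant spike at lag 6 indicates a seasonal period of 6.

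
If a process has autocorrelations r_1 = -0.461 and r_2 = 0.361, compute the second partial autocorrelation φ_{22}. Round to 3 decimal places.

φ_{22} = (r_2 − r_1²) / (1 − r_1²)
r_1² = (-0.461)² = 0.212521
Numerator = 0.361 − 0.2125 = 0.1485; denominator = 1 − 0.2125 = 0.7875
φ_{22} = 0.1485 / 0.7875 = 0.189

0.189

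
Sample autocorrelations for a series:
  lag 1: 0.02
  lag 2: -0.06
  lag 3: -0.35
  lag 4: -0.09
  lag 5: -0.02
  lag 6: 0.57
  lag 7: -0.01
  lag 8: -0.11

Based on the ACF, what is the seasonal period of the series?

6

The largest autocorrelation is r_6 = 0.57; the remaining lags stay at or below 0.02.
The dominant spike at lag 6 indicates a seasonal period of 6.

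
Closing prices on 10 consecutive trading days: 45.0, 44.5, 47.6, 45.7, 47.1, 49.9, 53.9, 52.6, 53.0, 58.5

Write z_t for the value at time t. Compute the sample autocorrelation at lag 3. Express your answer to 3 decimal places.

0.238

Mean z̄ = (45.0 + 44.5 + 47.6 + 45.7 + 47.1 + 49.9 + 53.9 + 52.6 + 53.0 + 58.5)/10 = 49.7800
Σ(z_t−z̄)(z_{t+3}−z̄) = (19.5024) + (14.1504) + (-0.2616) + (-16.8096) + (-7.5576) + (0.3864) + (35.9264) = 45.3368
Denominator Σ(z_t−z̄)² = 190.6560
r_3 = 45.3368 / 190.6560 = 0.238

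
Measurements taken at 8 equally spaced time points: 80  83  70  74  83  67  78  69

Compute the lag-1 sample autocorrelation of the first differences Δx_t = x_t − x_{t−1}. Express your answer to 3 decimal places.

-0.677

First differences Δx: 3, -13, 4, 9, -16, 11, -9
Mean of differences = -1.5714
Numerator Σ(Δx_t−Δx̄)(Δx_{t+1}−Δx̄) = -484.3265
Denominator Σ(Δx_t−Δx̄)² = 715.7143
r_1(Δx) = -484.3265 / 715.7143 = -0.677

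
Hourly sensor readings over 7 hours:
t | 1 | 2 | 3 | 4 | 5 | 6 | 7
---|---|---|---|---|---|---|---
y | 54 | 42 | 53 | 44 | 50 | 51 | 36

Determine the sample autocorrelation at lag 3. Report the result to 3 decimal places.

0.081

Mean ȳ = (54 + 42 + 53 + 44 + 50 + 51 + 36)/7 = 47.1429
Deviations from mean: 6.8571, -5.1429, 5.8571, -3.1429, 2.8571, 3.8571, -11.1429
Numerator Σ_{t=1}^{4}(y_t−ȳ)(y_{t+3}−ȳ) = 21.3673
Denominator Σ(y_t−ȳ)² = 264.8571
r_3 = 21.3673 / 264.8571 = 0.081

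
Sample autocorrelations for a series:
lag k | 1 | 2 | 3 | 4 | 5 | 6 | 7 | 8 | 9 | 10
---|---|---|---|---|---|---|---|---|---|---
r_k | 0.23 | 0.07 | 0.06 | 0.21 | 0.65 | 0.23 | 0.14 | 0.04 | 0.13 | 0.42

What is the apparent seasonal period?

5

The largest autocorrelation is r_5 = 0.65, with a weaker echo at lag 10 (0.42); the remaining lags stay at or below 0.23.
The dominant spike at lag 5 indicates a seasonal period of 5.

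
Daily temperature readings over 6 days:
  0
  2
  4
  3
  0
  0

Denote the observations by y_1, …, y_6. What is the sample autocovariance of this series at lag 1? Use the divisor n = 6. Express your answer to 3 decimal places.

Mean ȳ = (0 + 2 + 4 + 3 + 0 + 0)/6 = 1.5000
Deviations: -1.5000, 0.5000, 2.5000, 1.5000, -1.5000, -1.5000
Σ_{t=1}^{5}(y_t−ȳ)(y_{t+1}−ȳ) = 4.2500
γ_1 = 4.2500 / 6 = 0.708

0.708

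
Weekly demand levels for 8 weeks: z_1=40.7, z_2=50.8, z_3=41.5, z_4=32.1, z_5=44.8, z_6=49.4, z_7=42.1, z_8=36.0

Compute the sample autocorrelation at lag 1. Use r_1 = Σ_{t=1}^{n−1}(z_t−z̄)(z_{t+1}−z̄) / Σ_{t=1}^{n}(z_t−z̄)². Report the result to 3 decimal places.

Mean z̄ = (40.7 + 50.8 + 41.5 + 32.1 + 44.8 + 49.4 + 42.1 + 36.0)/8 = 42.1750
Deviations from mean: -1.4750, 8.6250, -0.6750, -10.0750, 2.6250, 7.2250, -0.0750, -6.1750
Σ(z_t−z̄)(z_{t+1}−z̄) = (-12.7219) + (-5.8219) + (6.8006) + (-26.4469) + (18.9656) + (-0.5419) + (0.4631) = -19.3031
Denominator Σ(z_t−z̄)² = 275.7550
r_1 = -19.3031 / 275.7550 = -0.070

-0.070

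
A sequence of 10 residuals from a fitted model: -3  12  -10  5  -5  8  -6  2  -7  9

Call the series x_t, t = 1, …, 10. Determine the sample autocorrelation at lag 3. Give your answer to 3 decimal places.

-0.574

Mean x̄ = (-3 + 12 − 10 + 5 − 5 + 8 − 6 + 2 − 7 + 9)/10 = 0.5000
Numerator Σ_{t=1}^{7}(x_t−x̄)(x_{t+3}−x̄) = -306.7500
Denominator Σ(x_t−x̄)² = 534.5000
r_3 = -306.7500 / 534.5000 = -0.574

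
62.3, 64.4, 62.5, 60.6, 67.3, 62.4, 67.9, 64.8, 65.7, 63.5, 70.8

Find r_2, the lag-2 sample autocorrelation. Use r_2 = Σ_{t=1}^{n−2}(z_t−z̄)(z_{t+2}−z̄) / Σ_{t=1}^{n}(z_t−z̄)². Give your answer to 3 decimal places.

0.308

Mean z̄ = (62.3 + 64.4 + 62.5 + 60.6 + 67.3 + 62.4 + 67.9 + 64.8 + 65.7 + 63.5 + 70.8)/11 = 64.7455
Numerator Σ_{t=1}^{9}(z_t−z̄)(z_{t+2}−z̄) = 27.5631
Denominator Σ(z_t−z̄)² = 89.4273
r_2 = 27.5631 / 89.4273 = 0.308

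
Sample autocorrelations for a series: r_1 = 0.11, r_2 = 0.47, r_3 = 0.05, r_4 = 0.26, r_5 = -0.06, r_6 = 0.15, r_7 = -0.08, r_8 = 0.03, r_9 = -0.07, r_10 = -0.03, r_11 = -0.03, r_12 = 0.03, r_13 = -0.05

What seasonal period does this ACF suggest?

2

The largest autocorrelation is r_2 = 0.47, with weaker echoes at lags 4 (0.26) and 6 (0.15); the remaining lags stay at or below 0.11.
The dominant spike at lag 2 indicates a seasonal period of 2.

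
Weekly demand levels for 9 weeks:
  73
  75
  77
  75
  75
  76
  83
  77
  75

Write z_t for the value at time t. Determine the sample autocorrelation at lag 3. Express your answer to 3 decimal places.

Mean z̄ = (73 + 75 + 77 + 75 + 75 + 76 + 83 + 77 + 75)/9 = 76.2222
Numerator Σ_{t=1}^{6}(z_t−z̄)(z_{t+3}−z̄) = -3.7037
Denominator Σ(z_t−z̄)² = 63.5556
r_3 = -3.7037 / 63.5556 = -0.058

-0.058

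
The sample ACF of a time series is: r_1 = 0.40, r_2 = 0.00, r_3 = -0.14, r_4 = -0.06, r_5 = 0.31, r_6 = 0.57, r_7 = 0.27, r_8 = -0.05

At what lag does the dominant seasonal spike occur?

6

The largest autocorrelation is r_6 = 0.57; the remaining lags stay at or below 0.40. The elevated value at lag 1 (0.40), dropping to 0.00 at lag 2, reflects decaying short-term dependence rather than seasonality.
The dominant spike at lag 6 indicates a seasonal period of 6.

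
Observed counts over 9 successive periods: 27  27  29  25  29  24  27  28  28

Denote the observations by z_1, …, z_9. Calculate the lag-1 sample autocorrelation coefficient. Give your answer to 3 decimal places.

-0.569

Mean z̄ = (27 + 27 + 29 + 25 + 29 + 24 + 27 + 28 + 28)/9 = 27.1111
Numerator Σ_{t=1}^{8}(z_t−z̄)(z_{t+1}−z̄) = -13.0123
Denominator Σ(z_t−z̄)² = 22.8889
r_1 = -13.0123 / 22.8889 = -0.569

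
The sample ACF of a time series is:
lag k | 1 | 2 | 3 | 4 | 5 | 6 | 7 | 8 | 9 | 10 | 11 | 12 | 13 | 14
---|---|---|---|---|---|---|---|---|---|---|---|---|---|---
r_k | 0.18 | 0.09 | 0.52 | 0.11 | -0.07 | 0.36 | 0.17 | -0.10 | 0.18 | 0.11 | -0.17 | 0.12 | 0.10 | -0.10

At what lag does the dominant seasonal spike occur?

The largest autocorrelation is r_3 = 0.52, with a weaker echo at lag 6 (0.36); the remaining lags stay at or below 0.18.
The dominant spike at lag 3 indicates a seasonal period of 3.

3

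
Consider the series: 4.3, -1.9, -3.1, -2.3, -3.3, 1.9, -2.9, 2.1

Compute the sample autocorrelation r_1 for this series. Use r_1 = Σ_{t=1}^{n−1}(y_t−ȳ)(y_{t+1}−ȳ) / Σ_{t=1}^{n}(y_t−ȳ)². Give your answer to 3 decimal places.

-0.220

Mean ȳ = (4.3 − 1.9 − 3.1 − 2.3 − 3.3 + 1.9 − 2.9 + 2.1)/8 = -0.6500
Σ(y_t−ȳ)(y_{t+1}−ȳ) = (-6.1875) + (3.0625) + (4.0425) + (4.3725) + (-6.7575) + (-5.7375) + (-6.1875) = -13.3925
Denominator Σ(y_t−ȳ)² = 60.9400
r_1 = -13.3925 / 60.9400 = -0.220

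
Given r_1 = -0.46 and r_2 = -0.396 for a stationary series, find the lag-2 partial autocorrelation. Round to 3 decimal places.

-0.771

φ_{22} = (r_2 − r_1²) / (1 − r_1²)
r_1² = (-0.46)² = 0.2116
Numerator = -0.396 − 0.2116 = -0.6076; denominator = 1 − 0.2116 = 0.7884
φ_{22} = -0.6076 / 0.7884 = -0.771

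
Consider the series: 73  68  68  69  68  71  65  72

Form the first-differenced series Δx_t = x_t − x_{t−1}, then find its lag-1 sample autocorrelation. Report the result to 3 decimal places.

First differences Δx: -5, 0, 1, -1, 3, -6, 7
Mean of differences = -0.1429
Numerator Σ(Δx_t−Δx̄)(Δx_{t+1}−Δx̄) = -64.4490
Denominator Σ(Δx_t−Δx̄)² = 120.8571
r_1(Δx) = -64.4490 / 120.8571 = -0.533

-0.533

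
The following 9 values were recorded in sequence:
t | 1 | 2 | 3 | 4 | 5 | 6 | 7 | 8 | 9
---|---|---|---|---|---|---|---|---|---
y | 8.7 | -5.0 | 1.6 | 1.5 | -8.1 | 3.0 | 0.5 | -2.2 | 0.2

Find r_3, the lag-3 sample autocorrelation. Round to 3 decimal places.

0.419

Mean ȳ = (8.7 − 5.0 + 1.6 + 1.5 − 8.1 + 3.0 + 0.5 − 2.2 + 0.2)/9 = 0.0222
Σ(y_t−ȳ)(y_{t+3}−ȳ) = (12.8238) + (40.7916) + (4.6983) + (0.7060) + (18.0494) + (0.5294) = 77.5985
Denominator Σ(y_t−ȳ)² = 185.2356
r_3 = 77.5985 / 185.2356 = 0.419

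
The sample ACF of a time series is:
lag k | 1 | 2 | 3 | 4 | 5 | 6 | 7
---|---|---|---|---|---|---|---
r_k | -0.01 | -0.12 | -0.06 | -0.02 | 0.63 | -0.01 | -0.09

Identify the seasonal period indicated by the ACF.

5

The largest autocorrelation is r_5 = 0.63; the remaining lags stay at or below -0.01.
The dominant spike at lag 5 indicates a seasonal period of 5.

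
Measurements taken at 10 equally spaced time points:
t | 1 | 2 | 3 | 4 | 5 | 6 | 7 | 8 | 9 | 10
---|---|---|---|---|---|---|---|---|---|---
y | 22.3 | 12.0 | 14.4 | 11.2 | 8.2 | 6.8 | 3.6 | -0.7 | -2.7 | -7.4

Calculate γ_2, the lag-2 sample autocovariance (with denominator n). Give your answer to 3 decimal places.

Mean ȳ = (22.3 + 12.0 + 14.4 + 11.2 + 8.2 + 6.8 + 3.6 − 0.7 − 2.7 − 7.4)/10 = 6.7700
Σ_{t=1}^{8}(y_t−ȳ)(y_{t+2}−ȳ) = 283.8192
γ_2 = 283.8192 / 10 = 28.382

28.382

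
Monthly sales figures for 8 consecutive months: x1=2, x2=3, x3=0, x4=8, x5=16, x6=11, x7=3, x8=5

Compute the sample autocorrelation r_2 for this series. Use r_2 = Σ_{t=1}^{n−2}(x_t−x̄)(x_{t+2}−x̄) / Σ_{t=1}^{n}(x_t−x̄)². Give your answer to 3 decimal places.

Mean x̄ = (2 + 3 + 0 + 8 + 16 + 11 + 3 + 5)/8 = 6.0000
Deviations from mean: -4.0000, -3.0000, -6.0000, 2.0000, 10.0000, 5.0000, -3.0000, -1.0000
Σ(x_t−x̄)(x_{t+2}−x̄) = (24.0000) + (-6.0000) + (-60.0000) + (10.0000) + (-30.0000) + (-5.0000) = -67.0000
Denominator Σ(x_t−x̄)² = 200.0000
r_2 = -67.0000 / 200.0000 = -0.335

-0.335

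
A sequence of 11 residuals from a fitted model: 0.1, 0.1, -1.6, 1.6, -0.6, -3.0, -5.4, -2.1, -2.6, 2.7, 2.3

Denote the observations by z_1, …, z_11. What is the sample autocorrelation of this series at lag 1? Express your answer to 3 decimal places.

0.350

Mean z̄ = (0.1 + 0.1 − 1.6 + 1.6 − 0.6 − 3.0 − 5.4 − 2.1 − 2.6 + 2.7 + 2.3)/11 = -0.7727
Numerator Σ_{t=1}^{10}(z_t−z̄)(z_{t+1}−z̄) = 21.3002
Denominator Σ(z_t−z̄)² = 60.8418
r_1 = 21.3002 / 60.8418 = 0.350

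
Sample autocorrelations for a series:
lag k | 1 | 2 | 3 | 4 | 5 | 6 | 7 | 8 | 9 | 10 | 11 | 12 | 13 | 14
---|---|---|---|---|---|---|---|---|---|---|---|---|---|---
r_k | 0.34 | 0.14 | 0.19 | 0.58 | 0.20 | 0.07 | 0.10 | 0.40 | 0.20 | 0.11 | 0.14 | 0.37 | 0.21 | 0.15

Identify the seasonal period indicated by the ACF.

The largest autocorrelation is r_4 = 0.58, with weaker echoes at lags 8 (0.40) and 12 (0.37); the remaining lags stay at or below 0.34. The elevated value at lag 1 (0.34), dropping to 0.14 at lag 2, reflects decaying short-term dependence rather than seasonality.
The dominant spike at lag 4 indicates a seasonal period of 4.

4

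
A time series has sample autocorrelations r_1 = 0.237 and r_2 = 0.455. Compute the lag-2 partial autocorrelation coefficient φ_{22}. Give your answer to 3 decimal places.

φ_{22} = (r_2 − r_1²) / (1 − r_1²)
r_1² = (0.237)² = 0.056169
Numerator = 0.455 − 0.0562 = 0.3988; denominator = 1 − 0.0562 = 0.9438
φ_{22} = 0.3988 / 0.9438 = 0.423

0.423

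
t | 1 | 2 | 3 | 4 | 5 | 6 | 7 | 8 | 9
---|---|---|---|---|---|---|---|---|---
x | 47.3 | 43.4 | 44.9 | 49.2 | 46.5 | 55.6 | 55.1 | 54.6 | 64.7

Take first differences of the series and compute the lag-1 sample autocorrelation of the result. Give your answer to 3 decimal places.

-0.388

First differences Δx: -3.9, 1.5, 4.3, -2.7, 9.1, -0.5, -0.5, 10.1
Mean of differences = 2.1750
Numerator Σ(Δx_t−Δx̄)(Δx_{t+1}−Δx̄) = -74.0206
Denominator Σ(Δx_t−Δx̄)² = 190.7150
r_1(Δx) = -74.0206 / 190.7150 = -0.388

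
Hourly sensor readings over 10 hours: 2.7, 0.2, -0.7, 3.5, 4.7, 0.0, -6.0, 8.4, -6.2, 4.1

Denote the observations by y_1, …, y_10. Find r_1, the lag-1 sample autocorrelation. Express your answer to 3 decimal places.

-0.617

Mean ȳ = (2.7 + 0.2 − 0.7 + 3.5 + 4.7 + 0.0 − 6.0 + 8.4 − 6.2 + 4.1)/10 = 1.0700
Numerator Σ_{t=1}^{9}(y_t−ȳ)(y_{t+1}−ȳ) = -118.8179
Denominator Σ(y_t−ȳ)² = 192.5210
r_1 = -118.8179 / 192.5210 = -0.617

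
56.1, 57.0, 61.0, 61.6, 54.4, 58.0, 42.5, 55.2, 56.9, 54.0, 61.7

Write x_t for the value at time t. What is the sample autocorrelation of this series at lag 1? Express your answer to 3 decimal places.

-0.030

Mean x̄ = (56.1 + 57.0 + 61.0 + 61.6 + 54.4 + 58.0 + 42.5 + 55.2 + 56.9 + 54.0 + 61.7)/11 = 56.2182
Numerator Σ_{t=1}^{10}(x_t−x̄)(x_{t+1}−x̄) = -8.4858
Denominator Σ(x_t−x̄)² = 283.5964
r_1 = -8.4858 / 283.5964 = -0.030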